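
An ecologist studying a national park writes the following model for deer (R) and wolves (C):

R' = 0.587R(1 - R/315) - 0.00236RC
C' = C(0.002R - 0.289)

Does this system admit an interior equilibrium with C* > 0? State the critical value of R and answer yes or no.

Threshold R = 144; K > 144, so yes, the predator persists.

The predator equation gives dC/dt > 0 only when R > 0.289/0.002 = 144.
Without the predator, R → K = 315. Since 315 > 144, the predator can invade and persist.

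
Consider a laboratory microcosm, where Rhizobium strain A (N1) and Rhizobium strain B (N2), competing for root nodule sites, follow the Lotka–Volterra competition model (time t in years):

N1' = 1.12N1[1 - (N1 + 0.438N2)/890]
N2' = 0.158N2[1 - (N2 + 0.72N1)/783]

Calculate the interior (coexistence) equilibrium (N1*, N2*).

N1* ≈ 799, N2* ≈ 208

Setting both brackets to zero gives the nullclines N1 + 0.438N2 = 890 and 0.72N1 + N2 = 783.
Substituting N2 = 783 - 0.72N1 into the first: N1(1 - 0.438·0.72) = 890 - 0.438·783.
So N1* = 547/0.685 = 799, and then N2* = 783 - 0.72·799 = 208.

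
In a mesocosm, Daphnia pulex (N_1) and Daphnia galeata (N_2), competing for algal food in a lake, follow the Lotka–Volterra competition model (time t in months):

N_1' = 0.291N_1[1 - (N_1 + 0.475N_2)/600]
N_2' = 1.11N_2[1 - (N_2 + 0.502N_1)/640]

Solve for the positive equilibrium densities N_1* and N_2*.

N_1* ≈ 389, N_2* ≈ 445

Setting both brackets to zero gives the nullclines N_1 + 0.475N_2 = 600 and 0.502N_1 + N_2 = 640.
Substituting N_2 = 640 - 0.502N_1 into the first: N_1(1 - 0.475·0.502) = 600 - 0.475·640.
So N_1* = 296/0.762 = 389, and then N_2* = 640 - 0.502·389 = 445.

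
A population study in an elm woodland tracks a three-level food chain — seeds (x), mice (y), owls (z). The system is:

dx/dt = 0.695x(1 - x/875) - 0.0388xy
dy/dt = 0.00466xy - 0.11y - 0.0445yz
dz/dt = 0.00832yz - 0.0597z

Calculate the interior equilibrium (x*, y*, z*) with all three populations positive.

From dz/dt = 0: 0.00832y* = 0.0597, so y* = 7.18.
From dx/dt = 0: 0.695(1 - x*/875) = 0.0388·7.18, giving x* = 875·(1 - 0.401) = 524.
From dy/dt = 0: 0.00466·524 - 0.11 = 0.0445z*, so z* = 2.33/0.0445 = 52.5.

x* ≈ 524, y* ≈ 7.18, z* ≈ 52.5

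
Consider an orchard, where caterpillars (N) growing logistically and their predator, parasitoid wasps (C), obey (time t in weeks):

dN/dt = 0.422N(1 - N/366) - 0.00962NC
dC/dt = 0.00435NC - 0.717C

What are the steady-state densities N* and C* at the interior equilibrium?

N* ≈ 165, C* ≈ 24.1

From dC/dt = 0 with C > 0: 0.00435N* = 0.717, so N* = 165.
Substitute into dN/dt = 0: 0.422(1 - 165/366) = 0.00962C*.
The bracket is 0.55, giving C* = 0.232/0.00962 = 24.1.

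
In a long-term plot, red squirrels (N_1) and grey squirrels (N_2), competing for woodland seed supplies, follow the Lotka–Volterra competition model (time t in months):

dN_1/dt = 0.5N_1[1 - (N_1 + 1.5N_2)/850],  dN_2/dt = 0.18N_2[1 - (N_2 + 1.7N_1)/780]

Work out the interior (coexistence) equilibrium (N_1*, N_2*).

N_1* ≈ 206, N_2* ≈ 429

Setting both brackets to zero gives the nullclines N_1 + 1.5N_2 = 850 and 1.7N_1 + N_2 = 780.
Substituting N_2 = 780 - 1.7N_1 into the first: N_1(1 - 1.5·1.7) = 850 - 1.5·780.
So N_1* = -320/-1.55 = 206, and then N_2* = 780 - 1.7·206 = 429.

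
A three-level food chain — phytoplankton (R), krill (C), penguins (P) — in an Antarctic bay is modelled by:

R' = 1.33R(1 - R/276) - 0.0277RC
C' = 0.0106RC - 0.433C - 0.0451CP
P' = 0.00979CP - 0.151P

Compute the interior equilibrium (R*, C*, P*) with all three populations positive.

R* ≈ 187, C* ≈ 15.4, P* ≈ 34.4

From dP/dt = 0: 0.00979C* = 0.151, so C* = 15.4.
From dR/dt = 0: 1.33(1 - R*/276) = 0.0277·15.4, giving R* = 276·(1 - 0.321) = 187.
From dC/dt = 0: 0.0106·187 - 0.433 = 0.0451P*, so P* = 1.55/0.0451 = 34.4.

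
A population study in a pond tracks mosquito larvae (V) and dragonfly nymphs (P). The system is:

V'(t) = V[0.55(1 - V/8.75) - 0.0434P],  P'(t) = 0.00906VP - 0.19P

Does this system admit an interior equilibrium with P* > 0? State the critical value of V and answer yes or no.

Threshold V = 21; K < 21, so no, the predator goes extinct.

The predator equation gives dP/dt > 0 only when V > 0.19/0.00906 = 21.
Without the predator, V → K = 8.75. Since 8.75 < 21, the predator cannot invade.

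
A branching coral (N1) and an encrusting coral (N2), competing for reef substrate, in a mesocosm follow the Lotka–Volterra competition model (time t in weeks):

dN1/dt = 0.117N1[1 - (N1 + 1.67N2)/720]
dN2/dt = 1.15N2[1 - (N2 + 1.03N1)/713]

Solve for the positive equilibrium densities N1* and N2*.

Setting both brackets to zero gives the nullclines N1 + 1.67N2 = 720 and 1.03N1 + N2 = 713.
Substituting N2 = 713 - 1.03N1 into the first: N1(1 - 1.67·1.03) = 720 - 1.67·713.
So N1* = -471/-0.72 = 654, and then N2* = 713 - 1.03·654 = 39.7.

N1* ≈ 654, N2* ≈ 39.7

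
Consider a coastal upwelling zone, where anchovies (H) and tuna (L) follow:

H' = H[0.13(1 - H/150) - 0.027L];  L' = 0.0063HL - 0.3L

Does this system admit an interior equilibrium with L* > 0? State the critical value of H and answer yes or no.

The predator equation gives dL/dt > 0 only when H > 0.3/0.0063 = 47.6.
Without the predator, H → K = 150. Since 150 > 47.6, the predator can invade and persist.

Threshold H = 47.6; K > 47.6, so yes, the predator persists.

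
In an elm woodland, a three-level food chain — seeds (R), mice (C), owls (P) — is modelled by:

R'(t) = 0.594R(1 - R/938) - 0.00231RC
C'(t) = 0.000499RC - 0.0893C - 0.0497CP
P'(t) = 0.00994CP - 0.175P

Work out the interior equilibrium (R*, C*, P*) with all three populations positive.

From dP/dt = 0: 0.00994C* = 0.175, so C* = 17.6.
From dR/dt = 0: 0.594(1 - R*/938) = 0.00231·17.6, giving R* = 938·(1 - 0.0685) = 874.
From dC/dt = 0: 0.000499·874 - 0.0893 = 0.0497P*, so P* = 0.347/0.0497 = 6.98.

R* ≈ 874, C* ≈ 17.6, P* ≈ 6.98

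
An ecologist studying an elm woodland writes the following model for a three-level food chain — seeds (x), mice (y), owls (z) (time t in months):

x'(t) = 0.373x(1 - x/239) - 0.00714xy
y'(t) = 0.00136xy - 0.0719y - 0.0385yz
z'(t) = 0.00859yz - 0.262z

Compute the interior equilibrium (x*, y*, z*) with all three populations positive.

From dz/dt = 0: 0.00859y* = 0.262, so y* = 30.5.
From dx/dt = 0: 0.373(1 - x*/239) = 0.00714·30.5, giving x* = 239·(1 - 0.584) = 99.5.
From dy/dt = 0: 0.00136·99.5 - 0.0719 = 0.0385z*, so z* = 0.0634/0.0385 = 1.65.

x* ≈ 99.5, y* ≈ 30.5, z* ≈ 1.65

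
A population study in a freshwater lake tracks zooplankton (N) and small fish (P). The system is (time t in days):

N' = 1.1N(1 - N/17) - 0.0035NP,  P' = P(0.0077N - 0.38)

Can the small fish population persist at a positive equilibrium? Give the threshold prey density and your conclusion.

The predator equation gives dP/dt > 0 only when N > 0.38/0.0077 = 49.4.
Without the predator, N → K = 17. Since 17 < 49.4, the predator cannot invade.

Threshold N = 49.4; K < 49.4, so no, the predator goes extinct.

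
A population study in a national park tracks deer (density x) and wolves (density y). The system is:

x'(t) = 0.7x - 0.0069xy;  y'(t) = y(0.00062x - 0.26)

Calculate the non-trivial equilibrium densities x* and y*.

Set dy/dt = 0 with y > 0: 0.00062x - 0.26 = 0, so x* = 0.26/0.00062 = 419.
Set dx/dt = 0 with x > 0: 0.7 - 0.0069y = 0, so y* = 0.7/0.0069 = 101.

x* ≈ 419, y* ≈ 101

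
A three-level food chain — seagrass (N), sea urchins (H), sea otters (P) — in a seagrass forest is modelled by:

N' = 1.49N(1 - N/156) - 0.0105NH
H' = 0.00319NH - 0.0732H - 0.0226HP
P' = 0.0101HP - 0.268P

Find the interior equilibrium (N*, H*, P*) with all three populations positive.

From dP/dt = 0: 0.0101H* = 0.268, so H* = 26.5.
From dN/dt = 0: 1.49(1 - N*/156) = 0.0105·26.5, giving N* = 156·(1 - 0.187) = 127.
From dH/dt = 0: 0.00319·127 - 0.0732 = 0.0226P*, so P* = 0.331/0.0226 = 14.7.

N* ≈ 127, H* ≈ 26.5, P* ≈ 14.7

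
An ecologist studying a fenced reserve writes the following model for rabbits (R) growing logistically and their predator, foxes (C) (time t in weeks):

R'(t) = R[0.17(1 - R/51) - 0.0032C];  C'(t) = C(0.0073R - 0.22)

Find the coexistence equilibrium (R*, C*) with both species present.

R* ≈ 30.1, C* ≈ 21.7

From dC/dt = 0 with C > 0: 0.0073R* = 0.22, so R* = 30.1.
Substitute into dR/dt = 0: 0.17(1 - 30.1/51) = 0.0032C*.
The bracket is 0.409, giving C* = 0.0695/0.0032 = 21.7.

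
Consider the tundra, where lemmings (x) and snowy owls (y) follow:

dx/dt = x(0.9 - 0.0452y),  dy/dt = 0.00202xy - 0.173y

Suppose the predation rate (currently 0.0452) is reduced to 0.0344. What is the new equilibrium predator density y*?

y* ≈ 26.2

At the interior fixed point, setting dx/dt = 0 with x > 0 fixes y* = (prey growth rate)/(xy coefficient) — independent of the other coefficients.
With the change, y* = 0.9/0.0344 = 26.2; it rises from 19.9.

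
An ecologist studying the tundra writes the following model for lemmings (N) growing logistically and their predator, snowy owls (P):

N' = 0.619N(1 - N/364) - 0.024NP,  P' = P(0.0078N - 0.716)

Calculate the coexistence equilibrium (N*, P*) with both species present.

From dP/dt = 0 with P > 0: 0.0078N* = 0.716, so N* = 91.8.
Substitute into dN/dt = 0: 0.619(1 - 91.8/364) = 0.024P*.
The bracket is 0.748, giving P* = 0.463/0.024 = 19.3.

N* ≈ 91.8, P* ≈ 19.3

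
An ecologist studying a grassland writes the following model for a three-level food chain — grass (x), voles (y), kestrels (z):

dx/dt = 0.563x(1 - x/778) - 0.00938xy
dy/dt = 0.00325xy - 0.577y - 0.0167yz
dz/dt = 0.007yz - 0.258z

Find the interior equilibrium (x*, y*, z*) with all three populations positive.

x* ≈ 300, y* ≈ 36.9, z* ≈ 23.9

From dz/dt = 0: 0.007y* = 0.258, so y* = 36.9.
From dx/dt = 0: 0.563(1 - x*/778) = 0.00938·36.9, giving x* = 778·(1 - 0.614) = 300.
From dy/dt = 0: 0.00325·300 - 0.577 = 0.0167z*, so z* = 0.399/0.0167 = 23.9.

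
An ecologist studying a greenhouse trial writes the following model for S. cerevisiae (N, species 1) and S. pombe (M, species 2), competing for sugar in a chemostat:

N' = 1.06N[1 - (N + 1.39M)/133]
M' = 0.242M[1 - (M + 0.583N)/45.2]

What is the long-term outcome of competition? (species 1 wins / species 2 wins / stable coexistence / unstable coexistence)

species 1 excludes species 2

Compare the nullcline intercepts: K1/α12 = 133/1.39 = 95.7 > K2 = 45.2; K2/α21 = 45.2/0.583 = 77.5 < K1 = 133.
Since the inequalities point opposite ways, species 1 can invade but species 2 cannot.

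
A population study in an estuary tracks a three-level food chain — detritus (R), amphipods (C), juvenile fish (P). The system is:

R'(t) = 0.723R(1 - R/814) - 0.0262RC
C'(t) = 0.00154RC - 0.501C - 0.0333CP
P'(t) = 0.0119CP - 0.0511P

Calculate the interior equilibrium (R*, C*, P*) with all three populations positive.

R* ≈ 687, C* ≈ 4.29, P* ≈ 16.7

From dP/dt = 0: 0.0119C* = 0.0511, so C* = 4.29.
From dR/dt = 0: 0.723(1 - R*/814) = 0.0262·4.29, giving R* = 814·(1 - 0.156) = 687.
From dC/dt = 0: 0.00154·687 - 0.501 = 0.0333P*, so P* = 0.557/0.0333 = 16.7.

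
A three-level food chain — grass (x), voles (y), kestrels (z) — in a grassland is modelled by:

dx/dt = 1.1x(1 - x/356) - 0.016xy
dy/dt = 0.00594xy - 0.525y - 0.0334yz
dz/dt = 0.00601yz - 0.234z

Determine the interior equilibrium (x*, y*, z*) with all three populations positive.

x* ≈ 154, y* ≈ 38.9, z* ≈ 11.7

From dz/dt = 0: 0.00601y* = 0.234, so y* = 38.9.
From dx/dt = 0: 1.1(1 - x*/356) = 0.016·38.9, giving x* = 356·(1 - 0.566) = 154.
From dy/dt = 0: 0.00594·154 - 0.525 = 0.0334z*, so z* = 0.392/0.0334 = 11.7.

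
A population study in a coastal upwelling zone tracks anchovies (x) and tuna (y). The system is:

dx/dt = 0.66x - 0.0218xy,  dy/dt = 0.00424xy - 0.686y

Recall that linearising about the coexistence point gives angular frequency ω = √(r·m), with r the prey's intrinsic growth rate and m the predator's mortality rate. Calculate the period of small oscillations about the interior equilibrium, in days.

Here r = 0.66 and m = 0.686, so r·m = 0.453.
ω = √0.453 = 0.673 per day, hence T = 2π/ω ≈ 9.34 days.

T ≈ 9.34 days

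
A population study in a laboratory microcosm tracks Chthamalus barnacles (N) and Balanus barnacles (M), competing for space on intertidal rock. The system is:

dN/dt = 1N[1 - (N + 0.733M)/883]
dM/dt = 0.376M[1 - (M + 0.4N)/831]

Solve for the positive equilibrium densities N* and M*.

N* ≈ 387, M* ≈ 676

Setting both brackets to zero gives the nullclines N + 0.733M = 883 and 0.4N + M = 831.
Substituting M = 831 - 0.4N into the first: N(1 - 0.733·0.4) = 883 - 0.733·831.
So N* = 274/0.707 = 387, and then M* = 831 - 0.4·387 = 676.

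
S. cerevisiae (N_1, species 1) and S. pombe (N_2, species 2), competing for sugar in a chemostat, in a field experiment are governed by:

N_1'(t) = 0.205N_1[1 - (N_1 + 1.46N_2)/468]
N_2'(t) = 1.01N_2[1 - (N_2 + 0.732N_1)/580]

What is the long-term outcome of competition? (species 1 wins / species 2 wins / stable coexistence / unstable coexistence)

species 2 excludes species 1

Compare the nullcline intercepts: K1/α12 = 468/1.46 = 321 < K2 = 580; K2/α21 = 580/0.732 = 792 > K1 = 468.
Since the inequalities point opposite ways, species 2 can invade but species 1 cannot.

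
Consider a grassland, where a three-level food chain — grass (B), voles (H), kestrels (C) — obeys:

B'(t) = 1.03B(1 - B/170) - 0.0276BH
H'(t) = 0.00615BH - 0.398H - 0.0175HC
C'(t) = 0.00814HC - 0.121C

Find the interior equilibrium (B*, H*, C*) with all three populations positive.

B* ≈ 102, H* ≈ 14.9, C* ≈ 13.2

From dC/dt = 0: 0.00814H* = 0.121, so H* = 14.9.
From dB/dt = 0: 1.03(1 - B*/170) = 0.0276·14.9, giving B* = 170·(1 - 0.398) = 102.
From dH/dt = 0: 0.00615·102 - 0.398 = 0.0175C*, so C* = 0.231/0.0175 = 13.2.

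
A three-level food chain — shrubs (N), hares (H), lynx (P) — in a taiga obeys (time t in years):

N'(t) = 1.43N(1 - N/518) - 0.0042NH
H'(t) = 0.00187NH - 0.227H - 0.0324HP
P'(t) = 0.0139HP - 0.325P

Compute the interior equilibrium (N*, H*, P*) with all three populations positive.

From dP/dt = 0: 0.0139H* = 0.325, so H* = 23.4.
From dN/dt = 0: 1.43(1 - N*/518) = 0.0042·23.4, giving N* = 518·(1 - 0.0687) = 482.
From dH/dt = 0: 0.00187·482 - 0.227 = 0.0324P*, so P* = 0.675/0.0324 = 20.8.

N* ≈ 482, H* ≈ 23.4, P* ≈ 20.8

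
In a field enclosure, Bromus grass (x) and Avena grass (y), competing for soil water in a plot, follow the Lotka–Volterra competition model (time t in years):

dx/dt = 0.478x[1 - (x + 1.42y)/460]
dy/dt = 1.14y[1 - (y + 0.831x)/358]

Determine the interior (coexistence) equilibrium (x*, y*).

x* ≈ 269, y* ≈ 135

Setting both brackets to zero gives the nullclines x + 1.42y = 460 and 0.831x + y = 358.
Substituting y = 358 - 0.831x into the first: x(1 - 1.42·0.831) = 460 - 1.42·358.
So x* = -48.4/-0.18 = 269, and then y* = 358 - 0.831·269 = 135.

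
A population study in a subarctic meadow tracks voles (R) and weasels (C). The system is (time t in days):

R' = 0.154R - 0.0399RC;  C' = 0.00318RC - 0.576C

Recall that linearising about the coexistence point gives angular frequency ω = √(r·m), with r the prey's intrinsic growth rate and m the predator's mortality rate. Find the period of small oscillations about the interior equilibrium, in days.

Here r = 0.154 and m = 0.576, so r·m = 0.0887.
ω = √0.0887 = 0.298 per day, hence T = 2π/ω ≈ 21.1 days.

T ≈ 21.1 days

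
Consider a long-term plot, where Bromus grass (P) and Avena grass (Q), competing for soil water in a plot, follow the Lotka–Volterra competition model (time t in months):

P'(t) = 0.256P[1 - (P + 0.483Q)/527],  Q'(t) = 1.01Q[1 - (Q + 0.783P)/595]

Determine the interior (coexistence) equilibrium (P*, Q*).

Setting both brackets to zero gives the nullclines P + 0.483Q = 527 and 0.783P + Q = 595.
Substituting Q = 595 - 0.783P into the first: P(1 - 0.483·0.783) = 527 - 0.483·595.
So P* = 240/0.622 = 385, and then Q* = 595 - 0.783·385 = 293.

P* ≈ 385, Q* ≈ 293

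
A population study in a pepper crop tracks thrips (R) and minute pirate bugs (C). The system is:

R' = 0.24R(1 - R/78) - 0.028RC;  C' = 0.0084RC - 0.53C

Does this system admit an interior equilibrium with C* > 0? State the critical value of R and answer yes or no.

The predator equation gives dC/dt > 0 only when R > 0.53/0.0084 = 63.1.
Without the predator, R → K = 78. Since 78 > 63.1, the predator can invade and persist.

Threshold R = 63.1; K > 63.1, so yes, the predator persists.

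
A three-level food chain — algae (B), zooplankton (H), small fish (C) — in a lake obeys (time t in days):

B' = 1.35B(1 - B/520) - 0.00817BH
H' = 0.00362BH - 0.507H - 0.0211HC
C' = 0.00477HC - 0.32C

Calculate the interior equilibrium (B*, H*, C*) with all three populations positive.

B* ≈ 309, H* ≈ 67.1, C* ≈ 29

From dC/dt = 0: 0.00477H* = 0.32, so H* = 67.1.
From dB/dt = 0: 1.35(1 - B*/520) = 0.00817·67.1, giving B* = 520·(1 - 0.406) = 309.
From dH/dt = 0: 0.00362·309 - 0.507 = 0.0211C*, so C* = 0.611/0.0211 = 29.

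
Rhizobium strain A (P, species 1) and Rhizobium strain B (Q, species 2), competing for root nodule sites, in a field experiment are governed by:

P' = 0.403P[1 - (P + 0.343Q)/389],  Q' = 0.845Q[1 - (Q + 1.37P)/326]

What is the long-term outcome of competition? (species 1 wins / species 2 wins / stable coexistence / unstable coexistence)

species 1 excludes species 2

Compare the nullcline intercepts: K1/α12 = 389/0.343 = 1130 > K2 = 326; K2/α21 = 326/1.37 = 238 < K1 = 389.
Since the inequalities point opposite ways, species 1 can invade but species 2 cannot.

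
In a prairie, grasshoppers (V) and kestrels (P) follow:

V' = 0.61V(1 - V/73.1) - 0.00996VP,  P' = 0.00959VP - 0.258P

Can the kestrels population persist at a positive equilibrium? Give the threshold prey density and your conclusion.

The predator equation gives dP/dt > 0 only when V > 0.258/0.00959 = 26.9.
Without the predator, V → K = 73.1. Since 73.1 > 26.9, the predator can invade and persist.

Threshold V = 26.9; K > 26.9, so yes, the predator persists.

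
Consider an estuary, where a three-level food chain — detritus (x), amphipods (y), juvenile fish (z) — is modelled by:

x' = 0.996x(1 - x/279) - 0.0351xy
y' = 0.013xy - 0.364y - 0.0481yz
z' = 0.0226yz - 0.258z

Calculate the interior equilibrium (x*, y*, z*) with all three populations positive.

From dz/dt = 0: 0.0226y* = 0.258, so y* = 11.4.
From dx/dt = 0: 0.996(1 - x*/279) = 0.0351·11.4, giving x* = 279·(1 - 0.402) = 167.
From dy/dt = 0: 0.013·167 - 0.364 = 0.0481z*, so z* = 1.8/0.0481 = 37.5.

x* ≈ 167, y* ≈ 11.4, z* ≈ 37.5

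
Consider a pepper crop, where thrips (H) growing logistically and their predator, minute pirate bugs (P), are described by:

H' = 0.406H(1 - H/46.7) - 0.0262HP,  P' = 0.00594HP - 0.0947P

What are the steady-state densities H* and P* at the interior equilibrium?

H* ≈ 15.9, P* ≈ 10.2

From dP/dt = 0 with P > 0: 0.00594H* = 0.0947, so H* = 15.9.
Substitute into dH/dt = 0: 0.406(1 - 15.9/46.7) = 0.0262P*.
The bracket is 0.659, giving P* = 0.267/0.0262 = 10.2.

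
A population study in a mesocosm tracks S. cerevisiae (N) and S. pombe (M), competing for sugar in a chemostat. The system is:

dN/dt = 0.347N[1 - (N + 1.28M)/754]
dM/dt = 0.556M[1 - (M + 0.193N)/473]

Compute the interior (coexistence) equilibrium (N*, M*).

Setting both brackets to zero gives the nullclines N + 1.28M = 754 and 0.193N + M = 473.
Substituting M = 473 - 0.193N into the first: N(1 - 1.28·0.193) = 754 - 1.28·473.
So N* = 149/0.753 = 197, and then M* = 473 - 0.193·197 = 435.

N* ≈ 197, M* ≈ 435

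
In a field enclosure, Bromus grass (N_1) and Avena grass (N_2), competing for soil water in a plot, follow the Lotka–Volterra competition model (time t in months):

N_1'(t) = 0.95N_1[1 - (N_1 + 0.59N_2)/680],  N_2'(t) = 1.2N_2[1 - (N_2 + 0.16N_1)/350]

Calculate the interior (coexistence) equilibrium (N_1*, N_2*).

N_1* ≈ 523, N_2* ≈ 266

Setting both brackets to zero gives the nullclines N_1 + 0.59N_2 = 680 and 0.16N_1 + N_2 = 350.
Substituting N_2 = 350 - 0.16N_1 into the first: N_1(1 - 0.59·0.16) = 680 - 0.59·350.
So N_1* = 474/0.906 = 523, and then N_2* = 350 - 0.16·523 = 266.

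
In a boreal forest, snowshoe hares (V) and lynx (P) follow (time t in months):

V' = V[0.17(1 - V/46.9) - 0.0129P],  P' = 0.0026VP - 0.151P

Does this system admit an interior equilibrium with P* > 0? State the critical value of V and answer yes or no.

Threshold V = 58.1; K < 58.1, so no, the predator goes extinct.

The predator equation gives dP/dt > 0 only when V > 0.151/0.0026 = 58.1.
Without the predator, V → K = 46.9. Since 46.9 < 58.1, the predator cannot invade.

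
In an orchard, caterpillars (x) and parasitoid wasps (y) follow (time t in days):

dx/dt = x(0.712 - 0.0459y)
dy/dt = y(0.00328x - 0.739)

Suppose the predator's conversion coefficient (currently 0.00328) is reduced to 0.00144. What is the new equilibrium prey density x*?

At the interior fixed point, setting dy/dt = 0 with y > 0 fixes x* = (predator death rate)/(xy coefficient) — independent of the other coefficients.
With the change, x* = 0.739/0.00144 = 513; it rises from 225.

x* ≈ 513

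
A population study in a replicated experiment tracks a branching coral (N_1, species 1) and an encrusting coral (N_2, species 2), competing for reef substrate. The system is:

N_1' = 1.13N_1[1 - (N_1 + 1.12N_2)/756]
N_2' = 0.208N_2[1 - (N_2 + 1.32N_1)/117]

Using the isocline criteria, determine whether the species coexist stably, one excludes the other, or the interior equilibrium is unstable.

Compare the nullcline intercepts: K1/α12 = 756/1.12 = 675 > K2 = 117; K2/α21 = 117/1.32 = 88.6 < K1 = 756.
Since the inequalities point opposite ways, species 1 can invade but species 2 cannot.

species 1 excludes species 2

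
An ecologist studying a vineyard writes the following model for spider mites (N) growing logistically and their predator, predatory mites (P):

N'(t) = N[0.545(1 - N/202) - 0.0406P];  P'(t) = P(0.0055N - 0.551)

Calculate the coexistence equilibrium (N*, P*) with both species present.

N* ≈ 100, P* ≈ 6.77

From dP/dt = 0 with P > 0: 0.0055N* = 0.551, so N* = 100.
Substitute into dN/dt = 0: 0.545(1 - 100/202) = 0.0406P*.
The bracket is 0.504, giving P* = 0.275/0.0406 = 6.77.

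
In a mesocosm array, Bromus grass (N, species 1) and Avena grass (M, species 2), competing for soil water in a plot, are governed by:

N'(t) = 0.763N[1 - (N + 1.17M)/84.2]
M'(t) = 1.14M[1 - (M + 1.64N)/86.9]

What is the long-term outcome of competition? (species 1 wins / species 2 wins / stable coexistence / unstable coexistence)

unstable coexistence (outcome depends on initial conditions)

Compare the nullcline intercepts: K1/α12 = 84.2/1.17 = 72 < K2 = 86.9; K2/α21 = 86.9/1.64 = 53 < K1 = 84.2.
Since both are reversed, neither can invade when rare; the interior point is a saddle.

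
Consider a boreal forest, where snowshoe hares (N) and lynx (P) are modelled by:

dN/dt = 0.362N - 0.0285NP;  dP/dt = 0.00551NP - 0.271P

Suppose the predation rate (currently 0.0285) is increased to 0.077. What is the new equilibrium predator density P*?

At the interior fixed point, setting dN/dt = 0 with N > 0 fixes P* = (prey growth rate)/(NP coefficient) — independent of the other coefficients.
With the change, P* = 0.362/0.077 = 4.7; it falls from 12.7.

P* ≈ 4.7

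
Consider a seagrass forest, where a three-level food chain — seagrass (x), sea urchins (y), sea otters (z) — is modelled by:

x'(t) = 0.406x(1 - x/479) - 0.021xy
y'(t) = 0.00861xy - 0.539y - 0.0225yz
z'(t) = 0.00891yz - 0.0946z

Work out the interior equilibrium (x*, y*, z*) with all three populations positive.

x* ≈ 216, y* ≈ 10.6, z* ≈ 58.7

From dz/dt = 0: 0.00891y* = 0.0946, so y* = 10.6.
From dx/dt = 0: 0.406(1 - x*/479) = 0.021·10.6, giving x* = 479·(1 - 0.549) = 216.
From dy/dt = 0: 0.00861·216 - 0.539 = 0.0225z*, so z* = 1.32/0.0225 = 58.7.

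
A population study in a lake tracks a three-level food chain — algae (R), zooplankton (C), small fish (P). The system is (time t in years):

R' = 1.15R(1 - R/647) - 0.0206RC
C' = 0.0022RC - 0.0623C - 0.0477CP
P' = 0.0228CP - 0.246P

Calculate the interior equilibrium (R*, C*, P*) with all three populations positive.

From dP/dt = 0: 0.0228C* = 0.246, so C* = 10.8.
From dR/dt = 0: 1.15(1 - R*/647) = 0.0206·10.8, giving R* = 647·(1 - 0.193) = 522.
From dC/dt = 0: 0.0022·522 - 0.0623 = 0.0477P*, so P* = 1.09/0.0477 = 22.8.

R* ≈ 522, C* ≈ 10.8, P* ≈ 22.8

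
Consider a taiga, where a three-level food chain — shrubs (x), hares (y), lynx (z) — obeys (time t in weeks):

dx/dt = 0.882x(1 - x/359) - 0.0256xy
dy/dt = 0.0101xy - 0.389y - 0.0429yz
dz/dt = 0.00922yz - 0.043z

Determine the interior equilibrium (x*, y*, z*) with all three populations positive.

x* ≈ 310, y* ≈ 4.66, z* ≈ 64

From dz/dt = 0: 0.00922y* = 0.043, so y* = 4.66.
From dx/dt = 0: 0.882(1 - x*/359) = 0.0256·4.66, giving x* = 359·(1 - 0.135) = 310.
From dy/dt = 0: 0.0101·310 - 0.389 = 0.0429z*, so z* = 2.75/0.0429 = 64.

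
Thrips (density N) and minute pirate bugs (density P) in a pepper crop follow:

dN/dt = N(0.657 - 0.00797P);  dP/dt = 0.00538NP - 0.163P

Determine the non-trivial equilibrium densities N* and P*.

N* ≈ 30.3, P* ≈ 82.4

Set dP/dt = 0 with P > 0: 0.00538N - 0.163 = 0, so N* = 0.163/0.00538 = 30.3.
Set dN/dt = 0 with N > 0: 0.657 - 0.00797P = 0, so P* = 0.657/0.00797 = 82.4.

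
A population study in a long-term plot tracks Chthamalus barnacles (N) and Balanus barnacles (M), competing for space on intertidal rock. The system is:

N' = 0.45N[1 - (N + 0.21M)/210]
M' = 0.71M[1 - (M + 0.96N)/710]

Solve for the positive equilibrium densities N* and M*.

N* ≈ 76.3, M* ≈ 637

Setting both brackets to zero gives the nullclines N + 0.21M = 210 and 0.96N + M = 710.
Substituting M = 710 - 0.96N into the first: N(1 - 0.21·0.96) = 210 - 0.21·710.
So N* = 60.9/0.798 = 76.3, and then M* = 710 - 0.96·76.3 = 637.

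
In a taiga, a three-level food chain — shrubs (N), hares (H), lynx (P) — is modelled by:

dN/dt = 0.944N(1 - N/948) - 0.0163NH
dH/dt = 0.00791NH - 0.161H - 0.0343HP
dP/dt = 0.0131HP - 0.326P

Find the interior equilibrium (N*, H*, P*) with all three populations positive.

N* ≈ 541, H* ≈ 24.9, P* ≈ 120

From dP/dt = 0: 0.0131H* = 0.326, so H* = 24.9.
From dN/dt = 0: 0.944(1 - N*/948) = 0.0163·24.9, giving N* = 948·(1 - 0.43) = 541.
From dH/dt = 0: 0.00791·541 - 0.161 = 0.0343P*, so P* = 4.12/0.0343 = 120.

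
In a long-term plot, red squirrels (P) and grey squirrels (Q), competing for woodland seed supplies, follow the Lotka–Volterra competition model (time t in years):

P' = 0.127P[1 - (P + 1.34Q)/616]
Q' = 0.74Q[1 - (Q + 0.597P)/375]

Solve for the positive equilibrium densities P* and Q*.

Setting both brackets to zero gives the nullclines P + 1.34Q = 616 and 0.597P + Q = 375.
Substituting Q = 375 - 0.597P into the first: P(1 - 1.34·0.597) = 616 - 1.34·375.
So P* = 113/0.2 = 567, and then Q* = 375 - 0.597·567 = 36.2.

P* ≈ 567, Q* ≈ 36.2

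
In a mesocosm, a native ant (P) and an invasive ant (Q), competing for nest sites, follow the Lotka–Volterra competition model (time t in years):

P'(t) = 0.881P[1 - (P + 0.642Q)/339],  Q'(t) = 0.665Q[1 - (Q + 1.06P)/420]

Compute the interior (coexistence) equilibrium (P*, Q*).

P* ≈ 217, Q* ≈ 190

Setting both brackets to zero gives the nullclines P + 0.642Q = 339 and 1.06P + Q = 420.
Substituting Q = 420 - 1.06P into the first: P(1 - 0.642·1.06) = 339 - 0.642·420.
So P* = 69.4/0.319 = 217, and then Q* = 420 - 1.06·217 = 190.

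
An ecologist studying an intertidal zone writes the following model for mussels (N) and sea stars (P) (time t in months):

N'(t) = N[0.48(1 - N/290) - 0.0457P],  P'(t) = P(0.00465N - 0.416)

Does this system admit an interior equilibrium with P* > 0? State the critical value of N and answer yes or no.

The predator equation gives dP/dt > 0 only when N > 0.416/0.00465 = 89.5.
Without the predator, N → K = 290. Since 290 > 89.5, the predator can invade and persist.

Threshold N = 89.5; K > 89.5, so yes, the predator persists.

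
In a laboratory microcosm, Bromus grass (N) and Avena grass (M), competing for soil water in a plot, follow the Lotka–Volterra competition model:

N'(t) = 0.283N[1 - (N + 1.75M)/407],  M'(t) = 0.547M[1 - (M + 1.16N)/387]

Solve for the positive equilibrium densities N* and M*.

N* ≈ 262, M* ≈ 82.6

Setting both brackets to zero gives the nullclines N + 1.75M = 407 and 1.16N + M = 387.
Substituting M = 387 - 1.16N into the first: N(1 - 1.75·1.16) = 407 - 1.75·387.
So N* = -270/-1.03 = 262, and then M* = 387 - 1.16·262 = 82.6.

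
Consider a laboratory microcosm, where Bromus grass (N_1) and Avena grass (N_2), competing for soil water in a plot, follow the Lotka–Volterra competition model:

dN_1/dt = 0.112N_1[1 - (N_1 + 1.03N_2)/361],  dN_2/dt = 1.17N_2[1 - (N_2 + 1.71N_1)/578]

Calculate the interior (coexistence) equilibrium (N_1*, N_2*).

Setting both brackets to zero gives the nullclines N_1 + 1.03N_2 = 361 and 1.71N_1 + N_2 = 578.
Substituting N_2 = 578 - 1.71N_1 into the first: N_1(1 - 1.03·1.71) = 361 - 1.03·578.
So N_1* = -234/-0.761 = 308, and then N_2* = 578 - 1.71·308 = 51.6.

N_1* ≈ 308, N_2* ≈ 51.6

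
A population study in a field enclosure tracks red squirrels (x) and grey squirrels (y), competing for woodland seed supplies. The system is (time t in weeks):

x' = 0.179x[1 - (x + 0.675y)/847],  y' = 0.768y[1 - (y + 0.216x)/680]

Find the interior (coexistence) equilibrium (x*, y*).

Setting both brackets to zero gives the nullclines x + 0.675y = 847 and 0.216x + y = 680.
Substituting y = 680 - 0.216x into the first: x(1 - 0.675·0.216) = 847 - 0.675·680.
So x* = 388/0.854 = 454, and then y* = 680 - 0.216·454 = 582.

x* ≈ 454, y* ≈ 582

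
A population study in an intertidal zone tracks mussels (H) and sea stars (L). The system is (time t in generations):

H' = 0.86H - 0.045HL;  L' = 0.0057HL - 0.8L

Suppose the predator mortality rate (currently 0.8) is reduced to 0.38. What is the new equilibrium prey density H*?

At the interior fixed point, setting dL/dt = 0 with L > 0 fixes H* = (predator death rate)/(HL coefficient) — independent of the other coefficients.
With the change, H* = 0.38/0.0057 = 66.7; it falls from 140.

H* ≈ 66.7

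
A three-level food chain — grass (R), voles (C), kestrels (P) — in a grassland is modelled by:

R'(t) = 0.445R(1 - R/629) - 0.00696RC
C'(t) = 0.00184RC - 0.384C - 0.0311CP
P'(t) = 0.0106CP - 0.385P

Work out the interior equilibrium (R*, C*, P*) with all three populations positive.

R* ≈ 272, C* ≈ 36.3, P* ≈ 3.73

From dP/dt = 0: 0.0106C* = 0.385, so C* = 36.3.
From dR/dt = 0: 0.445(1 - R*/629) = 0.00696·36.3, giving R* = 629·(1 - 0.568) = 272.
From dC/dt = 0: 0.00184·272 - 0.384 = 0.0311P*, so P* = 0.116/0.0311 = 3.73.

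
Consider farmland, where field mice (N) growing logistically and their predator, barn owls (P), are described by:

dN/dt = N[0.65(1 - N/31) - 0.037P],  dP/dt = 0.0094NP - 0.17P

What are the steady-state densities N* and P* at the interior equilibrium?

From dP/dt = 0 with P > 0: 0.0094N* = 0.17, so N* = 18.1.
Substitute into dN/dt = 0: 0.65(1 - 18.1/31) = 0.037P*.
The bracket is 0.417, giving P* = 0.271/0.037 = 7.32.

N* ≈ 18.1, P* ≈ 7.32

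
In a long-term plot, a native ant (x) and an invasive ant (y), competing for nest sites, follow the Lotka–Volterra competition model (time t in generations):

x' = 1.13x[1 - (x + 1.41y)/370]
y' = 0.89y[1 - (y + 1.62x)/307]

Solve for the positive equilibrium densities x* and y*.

Setting both brackets to zero gives the nullclines x + 1.41y = 370 and 1.62x + y = 307.
Substituting y = 307 - 1.62x into the first: x(1 - 1.41·1.62) = 370 - 1.41·307.
So x* = -62.9/-1.28 = 49, and then y* = 307 - 1.62·49 = 228.

x* ≈ 49, y* ≈ 228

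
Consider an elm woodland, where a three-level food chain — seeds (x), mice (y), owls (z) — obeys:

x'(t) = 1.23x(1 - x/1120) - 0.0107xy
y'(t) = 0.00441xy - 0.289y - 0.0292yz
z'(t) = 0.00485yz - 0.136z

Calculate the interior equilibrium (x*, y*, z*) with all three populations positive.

From dz/dt = 0: 0.00485y* = 0.136, so y* = 28.
From dx/dt = 0: 1.23(1 - x*/1120) = 0.0107·28, giving x* = 1120·(1 - 0.244) = 847.
From dy/dt = 0: 0.00441·847 - 0.289 = 0.0292z*, so z* = 3.45/0.0292 = 118.

x* ≈ 847, y* ≈ 28, z* ≈ 118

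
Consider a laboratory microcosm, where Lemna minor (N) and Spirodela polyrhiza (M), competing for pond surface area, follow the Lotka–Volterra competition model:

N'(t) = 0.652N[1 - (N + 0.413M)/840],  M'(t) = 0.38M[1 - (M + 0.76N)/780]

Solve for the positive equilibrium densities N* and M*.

Setting both brackets to zero gives the nullclines N + 0.413M = 840 and 0.76N + M = 780.
Substituting M = 780 - 0.76N into the first: N(1 - 0.413·0.76) = 840 - 0.413·780.
So N* = 518/0.686 = 755, and then M* = 780 - 0.76·755 = 206.

N* ≈ 755, M* ≈ 206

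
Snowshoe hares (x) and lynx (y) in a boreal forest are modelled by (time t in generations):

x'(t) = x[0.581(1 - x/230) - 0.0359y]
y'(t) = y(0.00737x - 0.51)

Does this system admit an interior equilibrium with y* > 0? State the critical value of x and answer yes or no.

Threshold x = 69.2; K > 69.2, so yes, the predator persists.

The predator equation gives dy/dt > 0 only when x > 0.51/0.00737 = 69.2.
Without the predator, x → K = 230. Since 230 > 69.2, the predator can invade and persist.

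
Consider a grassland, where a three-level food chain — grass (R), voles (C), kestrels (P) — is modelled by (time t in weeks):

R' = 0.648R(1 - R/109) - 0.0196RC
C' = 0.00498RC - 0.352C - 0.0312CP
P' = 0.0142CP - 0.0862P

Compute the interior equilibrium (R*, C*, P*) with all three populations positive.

From dP/dt = 0: 0.0142C* = 0.0862, so C* = 6.07.
From dR/dt = 0: 0.648(1 - R*/109) = 0.0196·6.07, giving R* = 109·(1 - 0.184) = 89.
From dC/dt = 0: 0.00498·89 - 0.352 = 0.0312P*, so P* = 0.0912/0.0312 = 2.92.

R* ≈ 89, C* ≈ 6.07, P* ≈ 2.92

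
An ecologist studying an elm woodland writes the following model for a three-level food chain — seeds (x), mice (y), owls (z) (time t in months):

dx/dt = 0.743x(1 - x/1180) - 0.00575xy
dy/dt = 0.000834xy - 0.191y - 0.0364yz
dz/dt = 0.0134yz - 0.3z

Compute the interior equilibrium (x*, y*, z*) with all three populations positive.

x* ≈ 976, y* ≈ 22.4, z* ≈ 17.1

From dz/dt = 0: 0.0134y* = 0.3, so y* = 22.4.
From dx/dt = 0: 0.743(1 - x*/1180) = 0.00575·22.4, giving x* = 1180·(1 - 0.173) = 976.
From dy/dt = 0: 0.000834·976 - 0.191 = 0.0364z*, so z* = 0.623/0.0364 = 17.1.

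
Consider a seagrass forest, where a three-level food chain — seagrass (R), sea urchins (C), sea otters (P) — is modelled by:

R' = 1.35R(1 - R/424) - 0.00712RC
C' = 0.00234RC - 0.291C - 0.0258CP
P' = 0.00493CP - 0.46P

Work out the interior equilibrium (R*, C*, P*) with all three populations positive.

R* ≈ 215, C* ≈ 93.3, P* ≈ 8.25

From dP/dt = 0: 0.00493C* = 0.46, so C* = 93.3.
From dR/dt = 0: 1.35(1 - R*/424) = 0.00712·93.3, giving R* = 424·(1 - 0.492) = 215.
From dC/dt = 0: 0.00234·215 - 0.291 = 0.0258P*, so P* = 0.213/0.0258 = 8.25.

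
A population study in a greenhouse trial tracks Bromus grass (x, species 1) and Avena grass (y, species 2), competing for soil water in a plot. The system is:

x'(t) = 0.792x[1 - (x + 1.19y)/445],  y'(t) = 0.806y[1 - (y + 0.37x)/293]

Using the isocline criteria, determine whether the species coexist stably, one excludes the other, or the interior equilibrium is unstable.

Compare the nullcline intercepts: K1/α12 = 445/1.19 = 374 > K2 = 293; K2/α21 = 293/0.37 = 792 > K1 = 445.
Since both inequalities hold, each species can invade when rare, so the interior equilibrium is stable.

stable coexistence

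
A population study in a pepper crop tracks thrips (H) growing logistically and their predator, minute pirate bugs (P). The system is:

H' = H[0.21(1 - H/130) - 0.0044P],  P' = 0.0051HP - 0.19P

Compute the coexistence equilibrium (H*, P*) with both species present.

From dP/dt = 0 with P > 0: 0.0051H* = 0.19, so H* = 37.3.
Substitute into dH/dt = 0: 0.21(1 - 37.3/130) = 0.0044P*.
The bracket is 0.713, giving P* = 0.15/0.0044 = 34.

H* ≈ 37.3, P* ≈ 34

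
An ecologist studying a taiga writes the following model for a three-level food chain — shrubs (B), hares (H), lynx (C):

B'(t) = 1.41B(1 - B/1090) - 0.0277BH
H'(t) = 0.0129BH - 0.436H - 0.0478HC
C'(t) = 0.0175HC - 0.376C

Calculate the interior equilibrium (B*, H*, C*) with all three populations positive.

B* ≈ 630, H* ≈ 21.5, C* ≈ 161

From dC/dt = 0: 0.0175H* = 0.376, so H* = 21.5.
From dB/dt = 0: 1.41(1 - B*/1090) = 0.0277·21.5, giving B* = 1090·(1 - 0.422) = 630.
From dH/dt = 0: 0.0129·630 - 0.436 = 0.0478C*, so C* = 7.69/0.0478 = 161.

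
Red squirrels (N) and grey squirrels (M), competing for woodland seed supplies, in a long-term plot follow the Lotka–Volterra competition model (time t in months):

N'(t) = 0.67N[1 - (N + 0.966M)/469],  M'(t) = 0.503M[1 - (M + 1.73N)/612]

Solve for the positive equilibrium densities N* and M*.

Setting both brackets to zero gives the nullclines N + 0.966M = 469 and 1.73N + M = 612.
Substituting M = 612 - 1.73N into the first: N(1 - 0.966·1.73) = 469 - 0.966·612.
So N* = -122/-0.671 = 182, and then M* = 612 - 1.73·182 = 297.

N* ≈ 182, M* ≈ 297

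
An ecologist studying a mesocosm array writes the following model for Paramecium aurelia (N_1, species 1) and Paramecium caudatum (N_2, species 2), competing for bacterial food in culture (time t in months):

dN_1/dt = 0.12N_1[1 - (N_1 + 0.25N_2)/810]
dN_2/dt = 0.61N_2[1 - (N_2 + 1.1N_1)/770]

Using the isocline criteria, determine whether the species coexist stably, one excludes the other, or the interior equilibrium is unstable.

Compare the nullcline intercepts: K1/α12 = 810/0.25 = 3240 > K2 = 770; K2/α21 = 770/1.1 = 700 < K1 = 810.
Since the inequalities point opposite ways, species 1 can invade but species 2 cannot.

species 1 excludes species 2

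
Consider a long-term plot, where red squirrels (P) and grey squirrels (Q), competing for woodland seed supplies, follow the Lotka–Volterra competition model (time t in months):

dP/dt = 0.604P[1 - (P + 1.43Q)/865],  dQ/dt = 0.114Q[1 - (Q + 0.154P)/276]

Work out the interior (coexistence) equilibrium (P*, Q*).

Setting both brackets to zero gives the nullclines P + 1.43Q = 865 and 0.154P + Q = 276.
Substituting Q = 276 - 0.154P into the first: P(1 - 1.43·0.154) = 865 - 1.43·276.
So P* = 470/0.78 = 603, and then Q* = 276 - 0.154·603 = 183.

P* ≈ 603, Q* ≈ 183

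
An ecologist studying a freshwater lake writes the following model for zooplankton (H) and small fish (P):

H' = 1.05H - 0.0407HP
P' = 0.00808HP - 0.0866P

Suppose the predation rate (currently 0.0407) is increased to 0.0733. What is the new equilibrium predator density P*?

P* ≈ 14.3

At the interior fixed point, setting dH/dt = 0 with H > 0 fixes P* = (prey growth rate)/(HP coefficient) — independent of the other coefficients.
With the change, P* = 1.05/0.0733 = 14.3; it falls from 25.8.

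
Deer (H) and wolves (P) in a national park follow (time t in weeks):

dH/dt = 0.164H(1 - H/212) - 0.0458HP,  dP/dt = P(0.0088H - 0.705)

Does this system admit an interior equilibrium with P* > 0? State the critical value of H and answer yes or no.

Threshold H = 80.1; K > 80.1, so yes, the predator persists.

The predator equation gives dP/dt > 0 only when H > 0.705/0.0088 = 80.1.
Without the predator, H → K = 212. Since 212 > 80.1, the predator can invade and persist.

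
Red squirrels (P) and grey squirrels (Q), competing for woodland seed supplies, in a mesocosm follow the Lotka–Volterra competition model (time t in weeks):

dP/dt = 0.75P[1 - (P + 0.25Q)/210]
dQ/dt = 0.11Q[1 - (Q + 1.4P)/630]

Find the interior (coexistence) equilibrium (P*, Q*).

P* ≈ 80.8, Q* ≈ 517

Setting both brackets to zero gives the nullclines P + 0.25Q = 210 and 1.4P + Q = 630.
Substituting Q = 630 - 1.4P into the first: P(1 - 0.25·1.4) = 210 - 0.25·630.
So P* = 52.5/0.65 = 80.8, and then Q* = 630 - 1.4·80.8 = 517.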